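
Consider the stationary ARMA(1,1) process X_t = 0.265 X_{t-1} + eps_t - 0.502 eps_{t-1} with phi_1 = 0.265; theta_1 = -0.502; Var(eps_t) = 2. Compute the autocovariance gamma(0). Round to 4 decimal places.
\gamma(0) = 2.1208

Multiply the model equation by X_{t-k} and take expectations. With theta_0 = psi_0 = 1 and psi_j the MA(infinity) weights, this gives
  gamma(k) - sum_i phi_i gamma(k-i) = c_k,
  c_k = sigma^2 * sum_{j=k..q} theta_j psi_{j-k}   (c_k = 0 for k > q),
using gamma(-m) = gamma(m).
psi-weights needed (psi_j = theta_j + sum_i phi_i psi_{j-i}):
  psi_1 = theta_1 + phi_1 = -0.502 + (0.265) = -0.237
Right-hand sides:
  c_0 = sigma^2 (1 + theta_1 psi_1) = 2 * (1 + (-0.502)(-0.237)) = 2 * 1.118974 = 2.237948
  c_1 = sigma^2 theta_1 = 2 * (-0.502) = -1.004
  c_2 = 0
Equations for k = 0 and k = 1 (AR order 1):
  gamma(0) = phi_1 gamma(1) + c_0
  gamma(1) = phi_1 gamma(0) + c_1
Substituting the second into the first: gamma(0) (1 - phi_1^2) = c_0 + phi_1 c_1, so
  gamma(0) = (c_0 + phi_1 c_1) / (1 - phi_1^2) = (2.237948 + (0.265)(-1.004)) / (1 - (0.265)^2) = 1.971888 / 0.929775 = 2.120823.
Therefore gamma(0) = 2.1208 (to 4 decimal places).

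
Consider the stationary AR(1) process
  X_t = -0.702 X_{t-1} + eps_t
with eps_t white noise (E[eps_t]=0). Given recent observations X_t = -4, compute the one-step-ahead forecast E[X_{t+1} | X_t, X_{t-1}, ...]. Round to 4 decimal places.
E[X_{t+1} \mid \mathcal F_t] = 2.8080

For an AR(p) model X_t = c + sum_i phi_i X_{t-i} + eps_t, the
one-step-ahead conditional mean is
  E[X_{t+1} | X_t, ...] = c + sum_i phi_i X_{t+1-i}.
Substitute known values:
  E[X_{t+1} | ...] = (-0.702) * (-4)
                   = 2.8080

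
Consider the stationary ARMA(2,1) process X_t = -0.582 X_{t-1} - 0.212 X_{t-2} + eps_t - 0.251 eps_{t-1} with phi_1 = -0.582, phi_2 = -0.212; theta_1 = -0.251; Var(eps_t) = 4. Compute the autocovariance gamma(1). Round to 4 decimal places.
\gamma(1) = -4.2371

Multiply the model equation by X_{t-k} and take expectations. With theta_0 = psi_0 = 1 and psi_j the MA(infinity) weights, this gives
  gamma(k) - sum_i phi_i gamma(k-i) = c_k,
  c_k = sigma^2 * sum_{j=k..q} theta_j psi_{j-k}   (c_k = 0 for k > q),
using gamma(-m) = gamma(m).
psi-weights needed (psi_j = theta_j + sum_i phi_i psi_{j-i}):
  psi_1 = theta_1 + phi_1 = -0.251 + (-0.582) = -0.833
Right-hand sides:
  c_0 = sigma^2 (1 + theta_1 psi_1) = 4 * (1 + (-0.251)(-0.833)) = 4 * 1.209083 = 4.836332
  c_1 = sigma^2 theta_1 = 4 * (-0.251) = -1.004
  c_2 = 0
Equations for k = 0, 1, 2 (AR order 2, c_2 = 0):
  (E0) gamma(0) = phi_1 gamma(1) + phi_2 gamma(2) + c_0
  (E1) gamma(1) = phi_1 gamma(0) + phi_2 gamma(1) + c_1
  (E2) gamma(2) = phi_1 gamma(1) + phi_2 gamma(0)
From (E1): gamma(1) = A gamma(0) + B with
  A = phi_1 / (1 - phi_2) = -0.582 / 1.212 = -0.480198,   B = c_1 / (1 - phi_2) = -1.004 / 1.212 = -0.828383.
Insert (E2) into (E0): gamma(0) (1 - phi_2^2) = phi_1 (1 + phi_2) gamma(1) + c_0.
  phi_1 (1 + phi_2) = (-0.582)(0.788) = -0.458616,   1 - phi_2^2 = 0.955056.
Replace gamma(1) by A gamma(0) + B and collect gamma(0):
  gamma(0) [0.955056 - (-0.458616)(-0.480198)] = (-0.458616)(-0.828383) + 4.836332
  gamma(0) * 0.73483 = 5.216242
  gamma(0) = 5.216242 / 0.73483 = 7.098574.
  gamma(1) = A gamma(0) + B = (-0.480198)(7.098574) + (-0.828383) = -4.237104.
Therefore gamma(1) = -4.2371 (to 4 decimal places).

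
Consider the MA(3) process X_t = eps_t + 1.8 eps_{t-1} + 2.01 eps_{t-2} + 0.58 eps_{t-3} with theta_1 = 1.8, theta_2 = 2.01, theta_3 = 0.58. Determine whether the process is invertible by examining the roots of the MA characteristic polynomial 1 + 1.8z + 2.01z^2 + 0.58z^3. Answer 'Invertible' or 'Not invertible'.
\text{Not invertible}

The MA(q) characteristic polynomial is P(z) = 1 + 1.8z + 2.01z^2 + 0.58z^3.
Invertibility requires all roots to lie outside the unit circle, i.e. |z| > 1 for every root.
Degree 3: look for a simple real root z0 first, then factor out (1 - z/z0) and solve the remaining quadratic.
Testing z0 = -2.5: P(-2.5) = 1 + (1.8)(-2.5) + (2.01)(-2.5)^2 + (0.58)(-2.5)^3
  = 1 + (-4.5) + (12.5625) + (-9.0625) = 0.  So z_0 = -2.5 is a root, |z_0| = 2.5.
Divide out the factor (1 + 0.4 z) = (1 - z/z0) (since 1/z0 = -0.4):
  P(z) = (1 + 0.4 z)(1 + (1.4) z + (1.45) z^2)
  [check: z-coef 1.4 - (-0.4) = 1.8; z^2-coef 1.45 - (-0.4)(1.4) = 2.01; z^3-coef -(-0.4)(1.45) = 0.58.]
Remaining roots from the quadratic factor 1 + (1.4) z + (1.45) z^2:
  Set 1 + (1.4) z + (1.45) z^2 = 0, i.e. a z^2 + b z + c = 0 with a = 1.45, b = 1.4, c = 1.
  Discriminant D = b^2 - 4ac = (1.4)^2 - 4*(1.45)*1 = 1.96 - (5.8) = -3.84.
  D < 0, so the roots are the complex-conjugate pair z = (-b +/- i sqrt(-D)) / (2a) = -0.4828 +/- 0.6757i.
  For a conjugate pair |z|^2 = z * conj(z) = (product of roots) = c/a = 1/(1.45) = 0.689655, so |z| = sqrt(0.689655) = 0.8305 for both roots.
Moduli of all roots: 2.5000, 0.8305, 0.8305.
All moduli strictly greater than 1? No.
Verdict: Not invertible.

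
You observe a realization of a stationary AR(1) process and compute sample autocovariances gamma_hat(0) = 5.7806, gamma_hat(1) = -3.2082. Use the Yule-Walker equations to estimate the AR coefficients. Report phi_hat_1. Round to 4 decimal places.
\hat\phi_{1} = -0.5550

The Yule-Walker equations for an AR(p) process read, in matrix form,
  Gamma_p phi = r_p,   with   (Gamma_p)_{ij} = gamma(|i - j|),
                       (r_p)_i = gamma(i),   i,j = 1..p.
Substitute the sample gammas (Toeplitz matrix and right-hand side of size 1):
  Gamma_p = [[5.7806]]
  r_p     = [-3.2082]
With p = 1 this is the single equation gamma(0) phi_1 = gamma(1):
  phi_hat_1 = gamma(1) / gamma(0) = -3.2082 / 5.7806 = -0.5550.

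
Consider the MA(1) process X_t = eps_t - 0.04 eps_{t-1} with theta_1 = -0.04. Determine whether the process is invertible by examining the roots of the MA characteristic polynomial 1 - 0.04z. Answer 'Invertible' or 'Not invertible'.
\text{Invertible}

The MA(q) characteristic polynomial is P(z) = 1 - 0.04z.
Invertibility requires all roots to lie outside the unit circle, i.e. |z| > 1 for every root.
This is linear in z: 1 + (-0.04) z = 0  =>  z = -1/(-0.04) = 25,  |z| = 25.
Moduli of all roots: 25.0000.
All moduli strictly greater than 1? Yes.
Verdict: Invertible.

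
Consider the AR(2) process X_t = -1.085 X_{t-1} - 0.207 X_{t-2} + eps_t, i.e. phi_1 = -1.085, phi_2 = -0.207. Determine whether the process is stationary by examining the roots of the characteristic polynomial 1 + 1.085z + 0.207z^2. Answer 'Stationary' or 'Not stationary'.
\text{Stationary}

The AR(p) characteristic polynomial is P(z) = 1 + 1.085z + 0.207z^2.
Stationarity requires all roots to lie outside the unit circle, i.e. |z| > 1 for every root.
Set 1 + (1.085) z + (0.207) z^2 = 0, i.e. a z^2 + b z + c = 0 with a = 0.207, b = 1.085, c = 1.
Discriminant D = b^2 - 4ac = (1.085)^2 - 4*(0.207)*1 = 1.177225 - (0.828) = 0.349225.
D >= 0, so the roots are real: z = (-b +/- sqrt(D)) / (2a) = (-1.085 +/- 0.590953) / (0.414).
  z_1 = (-1.085 + 0.590953) / (0.414) = -1.1934,   |z_1| = 1.1934.
  z_2 = (-1.085 - 0.590953) / (0.414) = -4.0482,   |z_2| = 4.0482.
Moduli of all roots: 1.1934, 4.0482.
All moduli strictly greater than 1? Yes.
Verdict: Stationary.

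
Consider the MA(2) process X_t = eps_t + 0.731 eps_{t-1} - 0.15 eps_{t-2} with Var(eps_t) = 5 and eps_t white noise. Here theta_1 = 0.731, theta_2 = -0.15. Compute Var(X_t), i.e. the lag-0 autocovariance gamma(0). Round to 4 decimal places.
\gamma(0) = 7.7843

For an MA(q) process X_t = eps_t + sum_i theta_i eps_{t-i} with
Var(eps_t) = sigma^2, the variance is
  gamma(0) = sigma^2 * (1 + sum_i theta_i^2).
  sum_i theta_i^2 = (0.731)^2 + (-0.15)^2 = 0.534361 + 0.0225 = 0.556861.
  gamma(0) = 5 * (1 + 0.556861) = 5 * 1.556861 = 7.784305, which rounds to 7.7843.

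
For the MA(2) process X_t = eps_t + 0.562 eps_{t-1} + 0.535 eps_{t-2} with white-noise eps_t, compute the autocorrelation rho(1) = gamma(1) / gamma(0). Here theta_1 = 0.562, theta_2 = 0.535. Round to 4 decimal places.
\rho(1) = 0.5385

For an MA(q) process with theta_0 = 1, the autocovariance is
  gamma(k) = sigma^2 * sum_{i=0..q-k} theta_i * theta_{i+k},
and rho(k) = gamma(k) / gamma(0). Sigma^2 cancels.
  numerator   = (1)*(0.562) + (0.562)*(0.535) = 0.86267.
  denominator = (1)^2 + (0.562)^2 + (0.535)^2 = 1.602069.
  rho(1) = 0.86267 / 1.602069 = 0.5385.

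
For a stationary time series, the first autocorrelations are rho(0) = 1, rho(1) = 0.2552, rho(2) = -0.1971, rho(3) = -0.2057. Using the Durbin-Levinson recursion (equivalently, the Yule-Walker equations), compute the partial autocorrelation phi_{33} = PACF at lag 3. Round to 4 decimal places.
\phi_{33} = -0.0809

The PACF at lag k is phi_{kk}, the last component of the solution
to the Yule-Walker system G_k phi = r_k where
  (G_k)_{ij} = rho(|i - j|), (r_k)_i = rho(i), i,j = 1..k.
Equivalently, Durbin-Levinson gives phi_{kk} iteratively:
  phi_{11} = rho(1)
  phi_{kk} = [rho(k) - sum_{j=1..k-1} phi_{k-1,j} rho(k-j)]
            / [1 - sum_{j=1..k-1} phi_{k-1,j} rho(j)],
  phi_{k,j} = phi_{k-1,j} - phi_{kk} phi_{k-1,k-j},  j = 1..k-1.
Step k = 1:
  phi_11 = rho(1) = 0.2552.
Step k = 2:
  phi_22 = [rho(2) - phi_11 rho(1)] / [1 - phi_11 rho(1)] = [-0.1971 - (0.2552)(0.2552)] / [1 - (0.2552)(0.2552)]
         = -0.26222704 / 0.93487296 = -0.280495.
  Update: phi_21 = phi_11 - phi_22 phi_11 = 0.2552 - (-0.280495)(0.2552) = 0.326782.
Step k = 3:
  phi_33 = [rho(3) - phi_21 rho(2) - phi_22 rho(1)] / [1 - phi_21 rho(1) - phi_22 rho(2)]
    numerator   = -0.2057 - (0.326782)(-0.1971) - (-0.280495)(0.2552) = -0.06970893
    denominator = 1 - (0.326782)(0.2552) - (-0.280495)(-0.1971) = 0.86131963
  phi_33 = -0.06970893 / 0.86131963 = -0.0809.
Therefore phi_{33} = -0.0809.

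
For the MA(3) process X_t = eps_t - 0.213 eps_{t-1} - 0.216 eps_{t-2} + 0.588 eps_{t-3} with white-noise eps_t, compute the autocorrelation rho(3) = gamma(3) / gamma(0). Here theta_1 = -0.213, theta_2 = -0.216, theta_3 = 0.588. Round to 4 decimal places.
\rho(3) = 0.4090

For an MA(q) process with theta_0 = 1, the autocovariance is
  gamma(k) = sigma^2 * sum_{i=0..q-k} theta_i * theta_{i+k},
and rho(k) = gamma(k) / gamma(0). Sigma^2 cancels.
  numerator   = (1)*(0.588) = 0.588.
  denominator = (1)^2 + (-0.213)^2 + (-0.216)^2 + (0.588)^2 = 1.437769.
  rho(3) = 0.588 / 1.437769 = 0.4090.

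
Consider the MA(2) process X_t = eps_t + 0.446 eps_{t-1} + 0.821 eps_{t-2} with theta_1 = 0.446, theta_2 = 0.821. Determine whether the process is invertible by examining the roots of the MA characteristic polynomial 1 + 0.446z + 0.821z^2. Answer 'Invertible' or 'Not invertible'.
\text{Invertible}

The MA(q) characteristic polynomial is P(z) = 1 + 0.446z + 0.821z^2.
Invertibility requires all roots to lie outside the unit circle, i.e. |z| > 1 for every root.
Set 1 + (0.446) z + (0.821) z^2 = 0, i.e. a z^2 + b z + c = 0 with a = 0.821, b = 0.446, c = 1.
Discriminant D = b^2 - 4ac = (0.446)^2 - 4*(0.821)*1 = 0.198916 - (3.284) = -3.085084.
D < 0, so the roots are the complex-conjugate pair z = (-b +/- i sqrt(-D)) / (2a) = -0.2716 +/- 1.0697i.
For a conjugate pair |z|^2 = z * conj(z) = (product of roots) = c/a = 1/(0.821) = 1.218027, so |z| = sqrt(1.218027) = 1.1036 for both roots.
Moduli of all roots: 1.1036, 1.1036.
All moduli strictly greater than 1? Yes.
Verdict: Invertible.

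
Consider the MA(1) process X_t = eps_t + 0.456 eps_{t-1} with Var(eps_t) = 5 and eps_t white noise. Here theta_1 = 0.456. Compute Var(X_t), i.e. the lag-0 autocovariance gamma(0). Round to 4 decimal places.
\gamma(0) = 6.0397

For an MA(q) process X_t = eps_t + sum_i theta_i eps_{t-i} with
Var(eps_t) = sigma^2, the variance is
  gamma(0) = sigma^2 * (1 + sum_i theta_i^2).
  sum_i theta_i^2 = (0.456)^2 = 0.207936.
  gamma(0) = 5 * (1 + 0.207936) = 5 * 1.207936 = 6.03968, which rounds to 6.0397.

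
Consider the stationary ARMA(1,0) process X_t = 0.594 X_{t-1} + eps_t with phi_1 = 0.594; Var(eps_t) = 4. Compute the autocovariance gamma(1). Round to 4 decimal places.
\gamma(1) = 3.6714

Multiply the model equation by X_{t-k} and take expectations. With theta_0 = psi_0 = 1 and psi_j the MA(infinity) weights, this gives
  gamma(k) - sum_i phi_i gamma(k-i) = c_k,
  c_k = sigma^2 * sum_{j=k..q} theta_j psi_{j-k}   (c_k = 0 for k > q),
using gamma(-m) = gamma(m).
Pure AR (q = 0): c_0 = sigma^2 = 4, c_k = 0 for k >= 1.
Equations for k = 0 and k = 1 (AR order 1):
  gamma(0) = phi_1 gamma(1) + c_0
  gamma(1) = phi_1 gamma(0) + c_1
Substituting the second into the first: gamma(0) (1 - phi_1^2) = c_0 + phi_1 c_1, so
  gamma(0) = c_0 / (1 - phi_1^2) = 4 / (1 - (0.594)^2) = 4 / 0.647164 = 6.180814.
  gamma(1) = phi_1 gamma(0) = (0.594)(6.180814) = 3.671403.
Therefore gamma(1) = 3.6714 (to 4 decimal places).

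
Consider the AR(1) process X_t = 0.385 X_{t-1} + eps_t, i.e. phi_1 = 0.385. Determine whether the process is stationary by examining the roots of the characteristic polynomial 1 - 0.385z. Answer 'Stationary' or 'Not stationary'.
\text{Stationary}

The AR(p) characteristic polynomial is P(z) = 1 - 0.385z.
Stationarity requires all roots to lie outside the unit circle, i.e. |z| > 1 for every root.
This is linear in z: 1 + (-0.385) z = 0  =>  z = -1/(-0.385) = 2.597403,  |z| = 2.597403.
Moduli of all roots: 2.5974.
All moduli strictly greater than 1? Yes.
Verdict: Stationary.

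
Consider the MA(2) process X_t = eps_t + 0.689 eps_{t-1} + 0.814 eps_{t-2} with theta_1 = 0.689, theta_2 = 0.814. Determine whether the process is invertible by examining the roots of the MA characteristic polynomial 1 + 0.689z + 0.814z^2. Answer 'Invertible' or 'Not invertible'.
\text{Invertible}

The MA(q) characteristic polynomial is P(z) = 1 + 0.689z + 0.814z^2.
Invertibility requires all roots to lie outside the unit circle, i.e. |z| > 1 for every root.
Set 1 + (0.689) z + (0.814) z^2 = 0, i.e. a z^2 + b z + c = 0 with a = 0.814, b = 0.689, c = 1.
Discriminant D = b^2 - 4ac = (0.689)^2 - 4*(0.814)*1 = 0.474721 - (3.256) = -2.781279.
D < 0, so the roots are the complex-conjugate pair z = (-b +/- i sqrt(-D)) / (2a) = -0.4232 +/- 1.0244i.
For a conjugate pair |z|^2 = z * conj(z) = (product of roots) = c/a = 1/(0.814) = 1.228501, so |z| = sqrt(1.228501) = 1.1084 for both roots.
Moduli of all roots: 1.1084, 1.1084.
All moduli strictly greater than 1? Yes.
Verdict: Invertible.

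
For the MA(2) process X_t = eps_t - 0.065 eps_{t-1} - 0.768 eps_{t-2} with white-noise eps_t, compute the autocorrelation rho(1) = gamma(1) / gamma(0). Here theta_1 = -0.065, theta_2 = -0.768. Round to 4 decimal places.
\rho(1) = -0.0095

For an MA(q) process with theta_0 = 1, the autocovariance is
  gamma(k) = sigma^2 * sum_{i=0..q-k} theta_i * theta_{i+k},
and rho(k) = gamma(k) / gamma(0). Sigma^2 cancels.
  numerator   = (1)*(-0.065) + (-0.065)*(-0.768) = -0.01508.
  denominator = (1)^2 + (-0.065)^2 + (-0.768)^2 = 1.594049.
  rho(1) = -0.01508 / 1.594049 = -0.0095.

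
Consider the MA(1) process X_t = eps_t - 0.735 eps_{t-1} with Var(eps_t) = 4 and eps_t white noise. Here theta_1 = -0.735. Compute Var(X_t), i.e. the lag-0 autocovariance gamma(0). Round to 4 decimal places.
\gamma(0) = 6.1609

For an MA(q) process X_t = eps_t + sum_i theta_i eps_{t-i} with
Var(eps_t) = sigma^2, the variance is
  gamma(0) = sigma^2 * (1 + sum_i theta_i^2).
  sum_i theta_i^2 = (-0.735)^2 = 0.540225.
  gamma(0) = 4 * (1 + 0.540225) = 4 * 1.540225 = 6.1609.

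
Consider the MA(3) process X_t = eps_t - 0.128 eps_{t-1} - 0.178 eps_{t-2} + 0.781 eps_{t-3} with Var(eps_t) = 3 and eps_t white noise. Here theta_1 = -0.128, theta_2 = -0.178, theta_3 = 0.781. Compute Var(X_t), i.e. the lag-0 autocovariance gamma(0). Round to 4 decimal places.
\gamma(0) = 4.9741

For an MA(q) process X_t = eps_t + sum_i theta_i eps_{t-i} with
Var(eps_t) = sigma^2, the variance is
  gamma(0) = sigma^2 * (1 + sum_i theta_i^2).
  sum_i theta_i^2 = (-0.128)^2 + (-0.178)^2 + (0.781)^2 = 0.016384 + 0.031684 + 0.609961 = 0.658029.
  gamma(0) = 3 * (1 + 0.658029) = 3 * 1.658029 = 4.974087, which rounds to 4.9741.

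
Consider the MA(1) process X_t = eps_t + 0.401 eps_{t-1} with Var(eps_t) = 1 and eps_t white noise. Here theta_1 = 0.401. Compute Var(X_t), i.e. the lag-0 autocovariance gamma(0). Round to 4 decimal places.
\gamma(0) = 1.1608

For an MA(q) process X_t = eps_t + sum_i theta_i eps_{t-i} with
Var(eps_t) = sigma^2, the variance is
  gamma(0) = sigma^2 * (1 + sum_i theta_i^2).
  sum_i theta_i^2 = (0.401)^2 = 0.160801.
  gamma(0) = 1 * (1 + 0.160801) = 1 * 1.160801 = 1.160801, which rounds to 1.1608.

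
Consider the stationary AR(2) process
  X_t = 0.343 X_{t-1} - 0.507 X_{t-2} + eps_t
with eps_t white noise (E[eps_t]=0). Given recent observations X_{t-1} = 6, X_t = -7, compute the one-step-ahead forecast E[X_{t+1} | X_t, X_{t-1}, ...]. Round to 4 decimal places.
E[X_{t+1} \mid \mathcal F_t] = -5.4430

For an AR(p) model X_t = c + sum_i phi_i X_{t-i} + eps_t, the
one-step-ahead conditional mean is
  E[X_{t+1} | X_t, ...] = c + sum_i phi_i X_{t+1-i}.
Substitute known values:
  E[X_{t+1} | ...] = (0.343) * (-7) + (-0.507) * (6)
                   = -5.4430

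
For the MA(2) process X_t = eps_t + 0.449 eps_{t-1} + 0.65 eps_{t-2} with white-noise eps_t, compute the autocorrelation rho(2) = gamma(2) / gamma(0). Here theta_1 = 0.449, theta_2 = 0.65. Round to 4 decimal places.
\rho(2) = 0.4002

For an MA(q) process with theta_0 = 1, the autocovariance is
  gamma(k) = sigma^2 * sum_{i=0..q-k} theta_i * theta_{i+k},
and rho(k) = gamma(k) / gamma(0). Sigma^2 cancels.
  numerator   = (1)*(0.65) = 0.65.
  denominator = (1)^2 + (0.449)^2 + (0.65)^2 = 1.624101.
  rho(2) = 0.65 / 1.624101 = 0.4002.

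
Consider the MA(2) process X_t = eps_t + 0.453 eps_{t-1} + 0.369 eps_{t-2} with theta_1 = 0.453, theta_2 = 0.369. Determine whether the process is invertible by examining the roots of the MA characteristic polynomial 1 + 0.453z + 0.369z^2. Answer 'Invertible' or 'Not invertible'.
\text{Invertible}

The MA(q) characteristic polynomial is P(z) = 1 + 0.453z + 0.369z^2.
Invertibility requires all roots to lie outside the unit circle, i.e. |z| > 1 for every root.
Set 1 + (0.453) z + (0.369) z^2 = 0, i.e. a z^2 + b z + c = 0 with a = 0.369, b = 0.453, c = 1.
Discriminant D = b^2 - 4ac = (0.453)^2 - 4*(0.369)*1 = 0.205209 - (1.476) = -1.270791.
D < 0, so the roots are the complex-conjugate pair z = (-b +/- i sqrt(-D)) / (2a) = -0.6138 +/- 1.5275i.
For a conjugate pair |z|^2 = z * conj(z) = (product of roots) = c/a = 1/(0.369) = 2.710027, so |z| = sqrt(2.710027) = 1.6462 for both roots.
Moduli of all roots: 1.6462, 1.6462.
All moduli strictly greater than 1? Yes.
Verdict: Invertible.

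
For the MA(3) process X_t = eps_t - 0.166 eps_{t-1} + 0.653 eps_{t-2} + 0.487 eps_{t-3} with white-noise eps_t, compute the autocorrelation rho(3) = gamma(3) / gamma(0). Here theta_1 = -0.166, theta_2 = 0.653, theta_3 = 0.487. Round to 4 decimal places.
\rho(3) = 0.2880

For an MA(q) process with theta_0 = 1, the autocovariance is
  gamma(k) = sigma^2 * sum_{i=0..q-k} theta_i * theta_{i+k},
and rho(k) = gamma(k) / gamma(0). Sigma^2 cancels.
  numerator   = (1)*(0.487) = 0.487.
  denominator = (1)^2 + (-0.166)^2 + (0.653)^2 + (0.487)^2 = 1.691134.
  rho(3) = 0.487 / 1.691134 = 0.2880.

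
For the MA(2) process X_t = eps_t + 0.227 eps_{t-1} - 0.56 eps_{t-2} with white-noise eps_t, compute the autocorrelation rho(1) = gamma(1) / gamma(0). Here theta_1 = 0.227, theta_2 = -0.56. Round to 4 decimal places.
\rho(1) = 0.0732

For an MA(q) process with theta_0 = 1, the autocovariance is
  gamma(k) = sigma^2 * sum_{i=0..q-k} theta_i * theta_{i+k},
and rho(k) = gamma(k) / gamma(0). Sigma^2 cancels.
  numerator   = (1)*(0.227) + (0.227)*(-0.56) = 0.09988.
  denominator = (1)^2 + (0.227)^2 + (-0.56)^2 = 1.365129.
  rho(1) = 0.09988 / 1.365129 = 0.0732.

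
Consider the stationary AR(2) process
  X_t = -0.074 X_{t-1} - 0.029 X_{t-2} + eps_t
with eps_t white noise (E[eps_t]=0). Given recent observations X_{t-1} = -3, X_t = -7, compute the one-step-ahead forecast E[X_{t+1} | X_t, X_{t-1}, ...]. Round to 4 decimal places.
E[X_{t+1} \mid \mathcal F_t] = 0.6050

For an AR(p) model X_t = c + sum_i phi_i X_{t-i} + eps_t, the
one-step-ahead conditional mean is
  E[X_{t+1} | X_t, ...] = c + sum_i phi_i X_{t+1-i}.
Substitute known values:
  E[X_{t+1} | ...] = (-0.074) * (-7) + (-0.029) * (-3)
                   = 0.6050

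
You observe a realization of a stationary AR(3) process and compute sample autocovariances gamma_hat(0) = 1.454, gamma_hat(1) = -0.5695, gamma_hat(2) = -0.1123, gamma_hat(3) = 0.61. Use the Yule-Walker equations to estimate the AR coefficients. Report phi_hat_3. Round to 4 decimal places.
\hat\phi_{3} = 0.3500

The Yule-Walker equations for an AR(p) process read, in matrix form,
  Gamma_p phi = r_p,   with   (Gamma_p)_{ij} = gamma(|i - j|),
                       (r_p)_i = gamma(i),   i,j = 1..p.
Substitute the sample gammas (Toeplitz matrix and right-hand side of size 3):
  Gamma_p = [[1.454, -0.5695, -0.1123], [-0.5695, 1.454, -0.5695], [-0.1123, -0.5695, 1.454]]
  r_p     = [-0.5695, -0.1123, 0.61]
Written out (R1..R3):
  (R1) 1.454 phi_1 - 0.5695 phi_2 - 0.1123 phi_3 = -0.5695
  (R2) -0.5695 phi_1 + 1.454 phi_2 - 0.5695 phi_3 = -0.1123
  (R3) -0.1123 phi_1 - 0.5695 phi_2 + 1.454 phi_3 = 0.61
Gaussian elimination:
  R2 <- R2 - (-0.5695/1.454) R1 = R2 - (-0.391678) R1:  1.230939 phi_2 - 0.613485 phi_3 = -0.335361
  R3 <- R3 - (-0.1123/1.454) R1 = R3 - (-0.077235) R1:  -0.613485 phi_2 + 1.445326 phi_3 = 0.566015
  R3 <- R3 - (-0.613485/1.230939) R2 = R3 - (-0.498388) R2:  1.139573 phi_3 = 0.398875
Back-substitution:
  phi_hat_3 = 0.398875 / 1.139573 = 0.350021
  phi_hat_2 = (-0.335361 - (-0.613485)(0.350021)) / 1.230939 = -0.097996
  phi_hat_1 = (-0.5695 - (-0.5695)(-0.097996) - (-0.1123)(0.350021)) / 1.454 = -0.403027
So phi_hat = [-0.4030, -0.0980, 0.3500].
Therefore phi_hat_3 = 0.3500.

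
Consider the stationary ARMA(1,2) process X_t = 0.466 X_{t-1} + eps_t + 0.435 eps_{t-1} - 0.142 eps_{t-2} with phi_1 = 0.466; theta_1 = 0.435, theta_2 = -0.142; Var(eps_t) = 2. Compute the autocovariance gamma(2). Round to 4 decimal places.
\gamma(2) = 0.8319

Multiply the model equation by X_{t-k} and take expectations. With theta_0 = psi_0 = 1 and psi_j the MA(infinity) weights, this gives
  gamma(k) - sum_i phi_i gamma(k-i) = c_k,
  c_k = sigma^2 * sum_{j=k..q} theta_j psi_{j-k}   (c_k = 0 for k > q),
using gamma(-m) = gamma(m).
psi-weights needed (psi_j = theta_j + sum_i phi_i psi_{j-i}):
  psi_1 = theta_1 + phi_1 = 0.435 + (0.466) = 0.901
  psi_2 = theta_2 + phi_1 psi_1 = -0.142 + (0.466)(0.901) = 0.277866
Right-hand sides:
  c_0 = sigma^2 (1 + theta_1 psi_1 + theta_2 psi_2) = 2 * (1 + (0.435)(0.901) + (-0.142)(0.277866)) = 2 * 1.352478 = 2.704956
  c_1 = sigma^2 (theta_1 + theta_2 psi_1) = 2 * (0.435 + (-0.142)(0.901)) = 0.614116
  c_2 = sigma^2 theta_2 = 2 * (-0.142) = -0.284
Equations for k = 0 and k = 1 (AR order 1):
  gamma(0) = phi_1 gamma(1) + c_0
  gamma(1) = phi_1 gamma(0) + c_1
Substituting the second into the first: gamma(0) (1 - phi_1^2) = c_0 + phi_1 c_1, so
  gamma(0) = (c_0 + phi_1 c_1) / (1 - phi_1^2) = (2.704956 + (0.466)(0.614116)) / (1 - (0.466)^2) = 2.991134 / 0.782844 = 3.820856.
  gamma(1) = phi_1 gamma(0) + c_1 = (0.466)(3.820856) + (0.614116) = 2.394635.
For k = 2: gamma(2) = phi_1 gamma(1) + c_2
  = (0.466)(2.394635) + (-0.284) = 0.8319.
Therefore gamma(2) = 0.8319 (to 4 decimal places).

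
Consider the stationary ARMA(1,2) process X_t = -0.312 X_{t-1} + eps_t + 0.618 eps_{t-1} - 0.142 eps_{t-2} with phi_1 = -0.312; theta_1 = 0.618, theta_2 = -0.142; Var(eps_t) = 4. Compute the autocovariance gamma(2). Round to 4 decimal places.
\gamma(2) = -0.8349

Multiply the model equation by X_{t-k} and take expectations. With theta_0 = psi_0 = 1 and psi_j the MA(infinity) weights, this gives
  gamma(k) - sum_i phi_i gamma(k-i) = c_k,
  c_k = sigma^2 * sum_{j=k..q} theta_j psi_{j-k}   (c_k = 0 for k > q),
using gamma(-m) = gamma(m).
psi-weights needed (psi_j = theta_j + sum_i phi_i psi_{j-i}):
  psi_1 = theta_1 + phi_1 = 0.618 + (-0.312) = 0.306
  psi_2 = theta_2 + phi_1 psi_1 = -0.142 + (-0.312)(0.306) = -0.237472
Right-hand sides:
  c_0 = sigma^2 (1 + theta_1 psi_1 + theta_2 psi_2) = 4 * (1 + (0.618)(0.306) + (-0.142)(-0.237472)) = 4 * 1.222829 = 4.891316
  c_1 = sigma^2 (theta_1 + theta_2 psi_1) = 4 * (0.618 + (-0.142)(0.306)) = 2.298192
  c_2 = sigma^2 theta_2 = 4 * (-0.142) = -0.568
Equations for k = 0 and k = 1 (AR order 1):
  gamma(0) = phi_1 gamma(1) + c_0
  gamma(1) = phi_1 gamma(0) + c_1
Substituting the second into the first: gamma(0) (1 - phi_1^2) = c_0 + phi_1 c_1, so
  gamma(0) = (c_0 + phi_1 c_1) / (1 - phi_1^2) = (4.891316 + (-0.312)(2.298192)) / (1 - (-0.312)^2) = 4.17428 / 0.902656 = 4.624442.
  gamma(1) = phi_1 gamma(0) + c_1 = (-0.312)(4.624442) + (2.298192) = 0.855366.
For k = 2: gamma(2) = phi_1 gamma(1) + c_2
  = (-0.312)(0.855366) + (-0.568) = -0.834874.
Therefore gamma(2) = -0.8349 (to 4 decimal places).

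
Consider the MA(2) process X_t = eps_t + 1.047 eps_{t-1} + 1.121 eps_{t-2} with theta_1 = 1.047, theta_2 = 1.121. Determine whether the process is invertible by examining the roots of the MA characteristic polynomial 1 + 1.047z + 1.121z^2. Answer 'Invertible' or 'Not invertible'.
\text{Not invertible}

The MA(q) characteristic polynomial is P(z) = 1 + 1.047z + 1.121z^2.
Invertibility requires all roots to lie outside the unit circle, i.e. |z| > 1 for every root.
Set 1 + (1.047) z + (1.121) z^2 = 0, i.e. a z^2 + b z + c = 0 with a = 1.121, b = 1.047, c = 1.
Discriminant D = b^2 - 4ac = (1.047)^2 - 4*(1.121)*1 = 1.096209 - (4.484) = -3.387791.
D < 0, so the roots are the complex-conjugate pair z = (-b +/- i sqrt(-D)) / (2a) = -0.467 +/- 0.821i.
For a conjugate pair |z|^2 = z * conj(z) = (product of roots) = c/a = 1/(1.121) = 0.892061, so |z| = sqrt(0.892061) = 0.9445 for both roots.
Moduli of all roots: 0.9445, 0.9445.
All moduli strictly greater than 1? No.
Verdict: Not invertible.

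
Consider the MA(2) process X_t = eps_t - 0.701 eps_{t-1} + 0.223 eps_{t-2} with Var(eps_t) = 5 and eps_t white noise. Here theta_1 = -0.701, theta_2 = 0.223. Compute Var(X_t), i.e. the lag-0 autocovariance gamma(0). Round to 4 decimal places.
\gamma(0) = 7.7057

For an MA(q) process X_t = eps_t + sum_i theta_i eps_{t-i} with
Var(eps_t) = sigma^2, the variance is
  gamma(0) = sigma^2 * (1 + sum_i theta_i^2).
  sum_i theta_i^2 = (-0.701)^2 + (0.223)^2 = 0.491401 + 0.049729 = 0.54113.
  gamma(0) = 5 * (1 + 0.54113) = 5 * 1.54113 = 7.70565, which rounds to 7.7057.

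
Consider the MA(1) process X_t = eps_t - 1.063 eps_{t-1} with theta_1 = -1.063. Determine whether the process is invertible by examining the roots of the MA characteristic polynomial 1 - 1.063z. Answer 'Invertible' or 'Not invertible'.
\text{Not invertible}

The MA(q) characteristic polynomial is P(z) = 1 - 1.063z.
Invertibility requires all roots to lie outside the unit circle, i.e. |z| > 1 for every root.
This is linear in z: 1 + (-1.063) z = 0  =>  z = -1/(-1.063) = 0.940734,  |z| = 0.940734.
Moduli of all roots: 0.9407.
All moduli strictly greater than 1? No.
Verdict: Not invertible.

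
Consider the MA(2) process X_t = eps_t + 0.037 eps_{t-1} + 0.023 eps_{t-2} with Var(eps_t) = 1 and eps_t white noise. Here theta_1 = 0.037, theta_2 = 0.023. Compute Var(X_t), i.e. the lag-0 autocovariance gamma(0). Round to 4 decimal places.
\gamma(0) = 1.0019

For an MA(q) process X_t = eps_t + sum_i theta_i eps_{t-i} with
Var(eps_t) = sigma^2, the variance is
  gamma(0) = sigma^2 * (1 + sum_i theta_i^2).
  sum_i theta_i^2 = (0.037)^2 + (0.023)^2 = 0.001369 + 0.000529 = 0.001898.
  gamma(0) = 1 * (1 + 0.001898) = 1 * 1.001898 = 1.001898, which rounds to 1.0019.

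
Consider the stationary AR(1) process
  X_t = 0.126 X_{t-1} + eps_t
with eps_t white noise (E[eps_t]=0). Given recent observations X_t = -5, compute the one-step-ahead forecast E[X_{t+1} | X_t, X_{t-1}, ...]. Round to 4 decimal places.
E[X_{t+1} \mid \mathcal F_t] = -0.6300

For an AR(p) model X_t = c + sum_i phi_i X_{t-i} + eps_t, the
one-step-ahead conditional mean is
  E[X_{t+1} | X_t, ...] = c + sum_i phi_i X_{t+1-i}.
Substitute known values:
  E[X_{t+1} | ...] = (0.126) * (-5)
                   = -0.6300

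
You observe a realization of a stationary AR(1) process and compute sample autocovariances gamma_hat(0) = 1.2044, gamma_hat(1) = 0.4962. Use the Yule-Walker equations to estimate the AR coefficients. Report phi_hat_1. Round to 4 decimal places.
\hat\phi_{1} = 0.4120

The Yule-Walker equations for an AR(p) process read, in matrix form,
  Gamma_p phi = r_p,   with   (Gamma_p)_{ij} = gamma(|i - j|),
                       (r_p)_i = gamma(i),   i,j = 1..p.
Substitute the sample gammas (Toeplitz matrix and right-hand side of size 1):
  Gamma_p = [[1.2044]]
  r_p     = [0.4962]
With p = 1 this is the single equation gamma(0) phi_1 = gamma(1):
  phi_hat_1 = gamma(1) / gamma(0) = 0.4962 / 1.2044 = 0.4120.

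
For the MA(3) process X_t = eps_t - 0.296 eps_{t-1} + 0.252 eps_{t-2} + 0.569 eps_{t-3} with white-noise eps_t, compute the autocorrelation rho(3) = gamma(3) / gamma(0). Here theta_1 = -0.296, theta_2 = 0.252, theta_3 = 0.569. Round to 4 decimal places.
\rho(3) = 0.3858

For an MA(q) process with theta_0 = 1, the autocovariance is
  gamma(k) = sigma^2 * sum_{i=0..q-k} theta_i * theta_{i+k},
and rho(k) = gamma(k) / gamma(0). Sigma^2 cancels.
  numerator   = (1)*(0.569) = 0.569.
  denominator = (1)^2 + (-0.296)^2 + (0.252)^2 + (0.569)^2 = 1.474881.
  rho(3) = 0.569 / 1.474881 = 0.3858.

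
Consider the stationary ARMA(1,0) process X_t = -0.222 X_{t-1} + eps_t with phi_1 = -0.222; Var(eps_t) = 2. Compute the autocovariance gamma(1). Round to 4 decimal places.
\gamma(1) = -0.4670

Multiply the model equation by X_{t-k} and take expectations. With theta_0 = psi_0 = 1 and psi_j the MA(infinity) weights, this gives
  gamma(k) - sum_i phi_i gamma(k-i) = c_k,
  c_k = sigma^2 * sum_{j=k..q} theta_j psi_{j-k}   (c_k = 0 for k > q),
using gamma(-m) = gamma(m).
Pure AR (q = 0): c_0 = sigma^2 = 2, c_k = 0 for k >= 1.
Equations for k = 0 and k = 1 (AR order 1):
  gamma(0) = phi_1 gamma(1) + c_0
  gamma(1) = phi_1 gamma(0) + c_1
Substituting the second into the first: gamma(0) (1 - phi_1^2) = c_0 + phi_1 c_1, so
  gamma(0) = c_0 / (1 - phi_1^2) = 2 / (1 - (-0.222)^2) = 2 / 0.950716 = 2.103678.
  gamma(1) = phi_1 gamma(0) = (-0.222)(2.103678) = -0.467016.
Therefore gamma(1) = -0.4670 (to 4 decimal places).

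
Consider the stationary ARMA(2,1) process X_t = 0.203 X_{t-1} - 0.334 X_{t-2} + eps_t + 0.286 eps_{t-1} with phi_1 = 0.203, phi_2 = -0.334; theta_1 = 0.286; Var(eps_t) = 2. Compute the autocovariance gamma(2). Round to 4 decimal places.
\gamma(2) = -0.7294

Multiply the model equation by X_{t-k} and take expectations. With theta_0 = psi_0 = 1 and psi_j the MA(infinity) weights, this gives
  gamma(k) - sum_i phi_i gamma(k-i) = c_k,
  c_k = sigma^2 * sum_{j=k..q} theta_j psi_{j-k}   (c_k = 0 for k > q),
using gamma(-m) = gamma(m).
psi-weights needed (psi_j = theta_j + sum_i phi_i psi_{j-i}):
  psi_1 = theta_1 + phi_1 = 0.286 + (0.203) = 0.489
Right-hand sides:
  c_0 = sigma^2 (1 + theta_1 psi_1) = 2 * (1 + (0.286)(0.489)) = 2 * 1.139854 = 2.279708
  c_1 = sigma^2 theta_1 = 2 * (0.286) = 0.572
  c_2 = 0
Equations for k = 0, 1, 2 (AR order 2, c_2 = 0):
  (E0) gamma(0) = phi_1 gamma(1) + phi_2 gamma(2) + c_0
  (E1) gamma(1) = phi_1 gamma(0) + phi_2 gamma(1) + c_1
  (E2) gamma(2) = phi_1 gamma(1) + phi_2 gamma(0)
From (E1): gamma(1) = A gamma(0) + B with
  A = phi_1 / (1 - phi_2) = 0.203 / 1.334 = 0.152174,   B = c_1 / (1 - phi_2) = 0.572 / 1.334 = 0.428786.
Insert (E2) into (E0): gamma(0) (1 - phi_2^2) = phi_1 (1 + phi_2) gamma(1) + c_0.
  phi_1 (1 + phi_2) = (0.203)(0.666) = 0.135198,   1 - phi_2^2 = 0.888444.
Replace gamma(1) by A gamma(0) + B and collect gamma(0):
  gamma(0) [0.888444 - (0.135198)(0.152174)] = (0.135198)(0.428786) + 2.279708
  gamma(0) * 0.86787 = 2.337679
  gamma(0) = 2.337679 / 0.86787 = 2.693581.
  gamma(1) = A gamma(0) + B = (0.152174)(2.693581) + (0.428786) = 0.838678.
  gamma(2) = phi_1 gamma(1) + phi_2 gamma(0) = (0.203)(0.838678) + (-0.334)(2.693581) = -0.729404.
Therefore gamma(2) = -0.7294 (to 4 decimal places).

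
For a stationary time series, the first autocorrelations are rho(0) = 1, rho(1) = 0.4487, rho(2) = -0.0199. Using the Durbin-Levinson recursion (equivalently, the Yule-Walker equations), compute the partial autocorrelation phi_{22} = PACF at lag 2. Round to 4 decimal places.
\phi_{22} = -0.2770

The PACF at lag k is phi_{kk}, the last component of the solution
to the Yule-Walker system G_k phi = r_k where
  (G_k)_{ij} = rho(|i - j|), (r_k)_i = rho(i), i,j = 1..k.
Equivalently, Durbin-Levinson gives phi_{kk} iteratively:
  phi_{11} = rho(1)
  phi_{kk} = [rho(k) - sum_{j=1..k-1} phi_{k-1,j} rho(k-j)]
            / [1 - sum_{j=1..k-1} phi_{k-1,j} rho(j)],
  phi_{k,j} = phi_{k-1,j} - phi_{kk} phi_{k-1,k-j},  j = 1..k-1.
Step k = 1:
  phi_11 = rho(1) = 0.4487.
Step k = 2:
  phi_22 = [rho(2) - phi_11 rho(1)] / [1 - phi_11 rho(1)] = [-0.0199 - (0.4487)(0.4487)] / [1 - (0.4487)(0.4487)]
         = -0.22123169 / 0.79866831 = -0.277.
Therefore phi_{22} = -0.2770.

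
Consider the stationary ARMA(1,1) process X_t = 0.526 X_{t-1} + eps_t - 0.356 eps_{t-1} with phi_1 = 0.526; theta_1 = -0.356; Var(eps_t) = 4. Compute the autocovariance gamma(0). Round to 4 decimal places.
\gamma(0) = 4.1598

Multiply the model equation by X_{t-k} and take expectations. With theta_0 = psi_0 = 1 and psi_j the MA(infinity) weights, this gives
  gamma(k) - sum_i phi_i gamma(k-i) = c_k,
  c_k = sigma^2 * sum_{j=k..q} theta_j psi_{j-k}   (c_k = 0 for k > q),
using gamma(-m) = gamma(m).
psi-weights needed (psi_j = theta_j + sum_i phi_i psi_{j-i}):
  psi_1 = theta_1 + phi_1 = -0.356 + (0.526) = 0.17
Right-hand sides:
  c_0 = sigma^2 (1 + theta_1 psi_1) = 4 * (1 + (-0.356)(0.17)) = 4 * 0.93948 = 3.75792
  c_1 = sigma^2 theta_1 = 4 * (-0.356) = -1.424
  c_2 = 0
Equations for k = 0 and k = 1 (AR order 1):
  gamma(0) = phi_1 gamma(1) + c_0
  gamma(1) = phi_1 gamma(0) + c_1
Substituting the second into the first: gamma(0) (1 - phi_1^2) = c_0 + phi_1 c_1, so
  gamma(0) = (c_0 + phi_1 c_1) / (1 - phi_1^2) = (3.75792 + (0.526)(-1.424)) / (1 - (0.526)^2) = 3.008896 / 0.723324 = 4.159818.
Therefore gamma(0) = 4.1598 (to 4 decimal places).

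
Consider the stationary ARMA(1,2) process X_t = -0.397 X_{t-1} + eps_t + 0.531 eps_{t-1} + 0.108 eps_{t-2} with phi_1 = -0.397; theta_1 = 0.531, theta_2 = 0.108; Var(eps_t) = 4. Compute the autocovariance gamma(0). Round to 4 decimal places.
\gamma(0) = 4.0861

Multiply the model equation by X_{t-k} and take expectations. With theta_0 = psi_0 = 1 and psi_j the MA(infinity) weights, this gives
  gamma(k) - sum_i phi_i gamma(k-i) = c_k,
  c_k = sigma^2 * sum_{j=k..q} theta_j psi_{j-k}   (c_k = 0 for k > q),
using gamma(-m) = gamma(m).
psi-weights needed (psi_j = theta_j + sum_i phi_i psi_{j-i}):
  psi_1 = theta_1 + phi_1 = 0.531 + (-0.397) = 0.134
  psi_2 = theta_2 + phi_1 psi_1 = 0.108 + (-0.397)(0.134) = 0.054802
Right-hand sides:
  c_0 = sigma^2 (1 + theta_1 psi_1 + theta_2 psi_2) = 4 * (1 + (0.531)(0.134) + (0.108)(0.054802)) = 4 * 1.077073 = 4.30829
  c_1 = sigma^2 (theta_1 + theta_2 psi_1) = 4 * (0.531 + (0.108)(0.134)) = 2.181888
  c_2 = sigma^2 theta_2 = 4 * (0.108) = 0.432
Equations for k = 0 and k = 1 (AR order 1):
  gamma(0) = phi_1 gamma(1) + c_0
  gamma(1) = phi_1 gamma(0) + c_1
Substituting the second into the first: gamma(0) (1 - phi_1^2) = c_0 + phi_1 c_1, so
  gamma(0) = (c_0 + phi_1 c_1) / (1 - phi_1^2) = (4.30829 + (-0.397)(2.181888)) / (1 - (-0.397)^2) = 3.442081 / 0.842391 = 4.086085.
Therefore gamma(0) = 4.0861 (to 4 decimal places).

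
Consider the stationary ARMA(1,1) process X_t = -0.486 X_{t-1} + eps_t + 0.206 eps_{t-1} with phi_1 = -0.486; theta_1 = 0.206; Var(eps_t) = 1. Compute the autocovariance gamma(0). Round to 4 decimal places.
\gamma(0) = 1.1026

Multiply the model equation by X_{t-k} and take expectations. With theta_0 = psi_0 = 1 and psi_j the MA(infinity) weights, this gives
  gamma(k) - sum_i phi_i gamma(k-i) = c_k,
  c_k = sigma^2 * sum_{j=k..q} theta_j psi_{j-k}   (c_k = 0 for k > q),
using gamma(-m) = gamma(m).
psi-weights needed (psi_j = theta_j + sum_i phi_i psi_{j-i}):
  psi_1 = theta_1 + phi_1 = 0.206 + (-0.486) = -0.28
Right-hand sides:
  c_0 = sigma^2 (1 + theta_1 psi_1) = 1 * (1 + (0.206)(-0.28)) = 1 * 0.94232 = 0.94232
  c_1 = sigma^2 theta_1 = 1 * (0.206) = 0.206
  c_2 = 0
Equations for k = 0 and k = 1 (AR order 1):
  gamma(0) = phi_1 gamma(1) + c_0
  gamma(1) = phi_1 gamma(0) + c_1
Substituting the second into the first: gamma(0) (1 - phi_1^2) = c_0 + phi_1 c_1, so
  gamma(0) = (c_0 + phi_1 c_1) / (1 - phi_1^2) = (0.94232 + (-0.486)(0.206)) / (1 - (-0.486)^2) = 0.842204 / 0.763804 = 1.102644.
Therefore gamma(0) = 1.1026 (to 4 decimal places).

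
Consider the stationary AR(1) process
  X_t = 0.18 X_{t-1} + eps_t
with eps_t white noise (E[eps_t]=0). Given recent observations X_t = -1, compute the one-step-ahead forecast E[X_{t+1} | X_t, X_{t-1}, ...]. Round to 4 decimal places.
E[X_{t+1} \mid \mathcal F_t] = -0.1800

For an AR(p) model X_t = c + sum_i phi_i X_{t-i} + eps_t, the
one-step-ahead conditional mean is
  E[X_{t+1} | X_t, ...] = c + sum_i phi_i X_{t+1-i}.
Substitute known values:
  E[X_{t+1} | ...] = (0.18) * (-1)
                   = -0.1800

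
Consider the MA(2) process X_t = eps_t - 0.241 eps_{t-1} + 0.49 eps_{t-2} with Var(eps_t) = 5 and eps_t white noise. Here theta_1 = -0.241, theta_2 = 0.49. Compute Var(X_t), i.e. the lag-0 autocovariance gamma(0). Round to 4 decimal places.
\gamma(0) = 6.4909

For an MA(q) process X_t = eps_t + sum_i theta_i eps_{t-i} with
Var(eps_t) = sigma^2, the variance is
  gamma(0) = sigma^2 * (1 + sum_i theta_i^2).
  sum_i theta_i^2 = (-0.241)^2 + (0.49)^2 = 0.058081 + 0.2401 = 0.298181.
  gamma(0) = 5 * (1 + 0.298181) = 5 * 1.298181 = 6.490905, which rounds to 6.4909.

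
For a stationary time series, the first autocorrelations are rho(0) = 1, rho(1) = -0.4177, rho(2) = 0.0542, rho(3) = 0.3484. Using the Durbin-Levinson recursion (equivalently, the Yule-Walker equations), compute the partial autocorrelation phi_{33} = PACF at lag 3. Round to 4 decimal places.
\phi_{33} = 0.3880

The PACF at lag k is phi_{kk}, the last component of the solution
to the Yule-Walker system G_k phi = r_k where
  (G_k)_{ij} = rho(|i - j|), (r_k)_i = rho(i), i,j = 1..k.
Equivalently, Durbin-Levinson gives phi_{kk} iteratively:
  phi_{11} = rho(1)
  phi_{kk} = [rho(k) - sum_{j=1..k-1} phi_{k-1,j} rho(k-j)]
            / [1 - sum_{j=1..k-1} phi_{k-1,j} rho(j)],
  phi_{k,j} = phi_{k-1,j} - phi_{kk} phi_{k-1,k-j},  j = 1..k-1.
Step k = 1:
  phi_11 = rho(1) = -0.4177.
Step k = 2:
  phi_22 = [rho(2) - phi_11 rho(1)] / [1 - phi_11 rho(1)] = [0.0542 - (-0.4177)(-0.4177)] / [1 - (-0.4177)(-0.4177)]
         = -0.12027329 / 0.82552671 = -0.145693.
  Update: phi_21 = phi_11 - phi_22 phi_11 = -0.4177 - (-0.145693)(-0.4177) = -0.478556.
Step k = 3:
  phi_33 = [rho(3) - phi_21 rho(2) - phi_22 rho(1)] / [1 - phi_21 rho(1) - phi_22 rho(2)]
    numerator   = 0.3484 - (-0.478556)(0.0542) - (-0.145693)(-0.4177) = 0.31348185
    denominator = 1 - (-0.478556)(-0.4177) - (-0.145693)(0.0542) = 0.80800376
  phi_33 = 0.31348185 / 0.80800376 = 0.388.
Therefore phi_{33} = 0.3880.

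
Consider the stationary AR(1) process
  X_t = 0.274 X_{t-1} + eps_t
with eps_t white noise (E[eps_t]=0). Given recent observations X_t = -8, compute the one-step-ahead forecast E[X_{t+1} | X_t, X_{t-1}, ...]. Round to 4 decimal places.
E[X_{t+1} \mid \mathcal F_t] = -2.1920

For an AR(p) model X_t = c + sum_i phi_i X_{t-i} + eps_t, the
one-step-ahead conditional mean is
  E[X_{t+1} | X_t, ...] = c + sum_i phi_i X_{t+1-i}.
Substitute known values:
  E[X_{t+1} | ...] = (0.274) * (-8)
                   = -2.1920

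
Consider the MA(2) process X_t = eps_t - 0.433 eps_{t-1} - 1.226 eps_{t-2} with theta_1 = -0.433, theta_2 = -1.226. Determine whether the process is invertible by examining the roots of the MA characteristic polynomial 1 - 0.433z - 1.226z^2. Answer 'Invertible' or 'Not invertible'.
\text{Not invertible}

The MA(q) characteristic polynomial is P(z) = 1 - 0.433z - 1.226z^2.
Invertibility requires all roots to lie outside the unit circle, i.e. |z| > 1 for every root.
Set 1 + (-0.433) z + (-1.226) z^2 = 0, i.e. a z^2 + b z + c = 0 with a = -1.226, b = -0.433, c = 1.
Discriminant D = b^2 - 4ac = (-0.433)^2 - 4*(-1.226)*1 = 0.187489 - (-4.904) = 5.091489.
D >= 0, so the roots are real: z = (-b +/- sqrt(D)) / (2a) = (0.433 +/- 2.256433) / (-2.452).
  z_1 = (0.433 + 2.256433) / (-2.452) = -1.0968,   |z_1| = 1.0968.
  z_2 = (0.433 - 2.256433) / (-2.452) = 0.7437,   |z_2| = 0.7437.
Moduli of all roots: 1.0968, 0.7437.
All moduli strictly greater than 1? No.
Verdict: Not invertible.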